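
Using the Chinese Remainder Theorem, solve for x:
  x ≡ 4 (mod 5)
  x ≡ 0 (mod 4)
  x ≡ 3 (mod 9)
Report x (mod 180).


Moduli 5, 4, 9 are pairwise coprime; by CRT there is a unique solution modulo M = 5 · 4 · 9 = 180.
Solve pairwise, accumulating the modulus:
  Start with x ≡ 4 (mod 5).
  Combine with x ≡ 0 (mod 4): since gcd(5, 4) = 1, we get a unique residue mod 20.
    Write x = 4 + 5·t and substitute into x ≡ 0 (mod 4): 5·t ≡ 0 − 4 = -4 (mod 4).
    Reduce coefficients mod 4: 1·t ≡ 0 (mod 4).
    So t ≡ 0 (mod 4).
    Then x = 4 + 5·0 = 4, valid modulo lcm(5, 4) = 20: x ≡ 4 (mod 20).
  Combine with x ≡ 3 (mod 9): since gcd(20, 9) = 1, we get a unique residue mod 180.
    Write x = 4 + 20·t and substitute into x ≡ 3 (mod 9): 20·t ≡ 3 − 4 = -1 (mod 9).
    Reduce coefficients mod 9: 2·t ≡ 8 (mod 9).
    The inverse of 2 mod 9 is 5 (since 2·5 = 10 = 1·9 + 1), so t ≡ 5·8 = 40 ≡ 4 (mod 9).
    Then x = 4 + 20·4 = 84, valid modulo lcm(20, 9) = 180: x ≡ 84 (mod 180).
Verify: 84 mod 5 = 4 ✓, 84 mod 4 = 0 ✓, 84 mod 9 = 3 ✓.

x ≡ 84 (mod 180).


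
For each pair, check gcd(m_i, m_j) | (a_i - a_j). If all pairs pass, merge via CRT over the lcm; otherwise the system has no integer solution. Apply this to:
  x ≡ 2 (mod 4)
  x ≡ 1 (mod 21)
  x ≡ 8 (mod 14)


Moduli 4, 21, 14 are not pairwise coprime, so CRT works modulo lcm(m_i) when all pairwise compatibility conditions hold.
Pairwise compatibility: gcd(m_i, m_j) must divide a_i - a_j for every pair.
Merge one congruence at a time:
  Start: x ≡ 2 (mod 4).
  Combine with x ≡ 1 (mod 21): gcd(4, 21) = 1; 1 - 2 = -1, which IS divisible by 1, so compatible.
    Write x = 2 + 4·t and substitute into x ≡ 1 (mod 21): 4·t ≡ 1 − 2 = -1 (mod 21).
    Reduce coefficients mod 21: 4·t ≡ 20 (mod 21).
    The inverse of 4 mod 21 is 16 (since 4·16 = 64 = 3·21 + 1), so t ≡ 16·20 = 320 ≡ 5 (mod 21).
    Then x = 2 + 4·5 = 22, valid modulo lcm(4, 21) = 84: x ≡ 22 (mod 84).
  Combine with x ≡ 8 (mod 14): gcd(84, 14) = 14; 8 - 22 = -14, which IS divisible by 14, so compatible.
    Write x = 22 + 84·t and substitute into x ≡ 8 (mod 14): 84·t ≡ 8 − 22 = -14 (mod 14).
    Divide the congruence (and modulus) by g = 14: 6·t ≡ -1 (mod 1).
    Modulo 1 every t works; take t = 0.
    Then x = 22 + 84·0 = 22, valid modulo lcm(84, 14) = 84: x ≡ 22 (mod 84).
Verify: 22 mod 4 = 2, 22 mod 21 = 1, 22 mod 14 = 8.

x ≡ 22 (mod 84).


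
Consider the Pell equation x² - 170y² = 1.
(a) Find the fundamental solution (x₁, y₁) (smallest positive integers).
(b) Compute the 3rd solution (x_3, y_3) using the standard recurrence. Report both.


Step 1: Find the fundamental solution (x₁, y₁) of x² - 170y² = 1.
  Expand √170 as a continued fraction. a₀ = ⌊√170⌋ = 13; iterate m_{k+1} = d_k·a_k − m_k, d_{k+1} = (170 − m_{k+1}²)/d_k, a_{k+1} = ⌊(a₀ + m_{k+1})/d_{k+1}⌋ (starting m₀ = 0, d₀ = 1), with convergents p_k = a_k·p_{k-1} + p_{k-2}, q_k = a_k·q_{k-1} + q_{k-2} (p₋₁ = 1, q₋₁ = 0):
  k = 0: a₀ = 13; p₀/q₀ = 13/1; p₀² − 170·q₀² = 169 − 170 = -1.
  k = 1: m = 13, d = 1, a = ⌊(13 + 13)/1⌋ = 26; p/q = (26·13 + 1)/(26·1 + 0) = 339/26; p² − 170·q² = 114921 − 114920 = 1.
  The first convergent with p² − 170·q² = 1 gives the fundamental solution (x₁, y₁) = (339, 26).
Step 2: Apply the recurrence (x_{n+1}, y_{n+1}) = (x₁x_n + 170y₁y_n, x₁y_n + y₁x_n) repeatedly.
  From (x_1, y_1) = (339, 26): x_2 = 339·339 + 170·26·26 = 229841; y_2 = 339·26 + 26·339 = 17628.
  From (x_2, y_2) = (229841, 17628): x_3 = 339·229841 + 170·26·17628 = 155831859; y_3 = 339·17628 + 26·229841 = 11951758.
Step 3: Verify x_3² - 170·y_3² = 24283568279395881 - 24283568279395880 = 1 (should be 1). ✓

(x_1, y_1) = (339, 26); (x_3, y_3) = (155831859, 11951758).


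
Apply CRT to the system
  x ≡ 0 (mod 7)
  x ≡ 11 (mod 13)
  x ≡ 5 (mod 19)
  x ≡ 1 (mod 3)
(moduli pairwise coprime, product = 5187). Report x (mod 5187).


Product of moduli M = 7 · 13 · 19 · 3 = 5187.
Merge one congruence at a time:
  Start: x ≡ 0 (mod 7).
  Combine with x ≡ 11 (mod 13); new modulus lcm = 91.
    Write x = 0 + 7·t and substitute into x ≡ 11 (mod 13): 7·t ≡ 11 − 0 = 11 (mod 13).
    The inverse of 7 mod 13 is 2 (since 7·2 = 14 = 1·13 + 1), so t ≡ 2·11 = 22 ≡ 9 (mod 13).
    Then x = 0 + 7·9 = 63, valid modulo lcm(7, 13) = 91: x ≡ 63 (mod 91).
  Combine with x ≡ 5 (mod 19); new modulus lcm = 1729.
    Write x = 63 + 91·t and substitute into x ≡ 5 (mod 19): 91·t ≡ 5 − 63 = -58 (mod 19).
    Reduce coefficients mod 19: 15·t ≡ 18 (mod 19).
    The inverse of 15 mod 19 is 14 (since 15·14 = 210 = 11·19 + 1), so t ≡ 14·18 = 252 ≡ 5 (mod 19).
    Then x = 63 + 91·5 = 518, valid modulo lcm(91, 19) = 1729: x ≡ 518 (mod 1729).
  Combine with x ≡ 1 (mod 3); new modulus lcm = 5187.
    Write x = 518 + 1729·t and substitute into x ≡ 1 (mod 3): 1729·t ≡ 1 − 518 = -517 (mod 3).
    Reduce coefficients mod 3: 1·t ≡ 2 (mod 3).
    So t ≡ 2 (mod 3).
    Then x = 518 + 1729·2 = 3976, valid modulo lcm(1729, 3) = 5187: x ≡ 3976 (mod 5187).
Verify against each original: 3976 mod 7 = 0, 3976 mod 13 = 11, 3976 mod 19 = 5, 3976 mod 3 = 1.

x ≡ 3976 (mod 5187).


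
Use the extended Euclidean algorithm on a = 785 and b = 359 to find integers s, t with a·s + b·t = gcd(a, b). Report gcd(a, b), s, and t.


Euclidean algorithm on (785, 359) — divide until remainder is 0:
  785 = 2 · 359 + 67
  359 = 5 · 67 + 24
  67 = 2 · 24 + 19
  24 = 1 · 19 + 5
  19 = 3 · 5 + 4
  5 = 1 · 4 + 1
  4 = 4 · 1 + 0
gcd(785, 359) = 1.
Track Bezout coefficients alongside the remainders: start with r₀ = 785 = a·1 + b·0 (s = 1, t = 0) and r₁ = 359 = a·0 + b·1 (s = 0, t = 1); each new remainder r_{k+1} = r_{k-1} − q_k·r_k inherits s_{k+1} = s_{k-1} − q_k·s_k, t_{k+1} = t_{k-1} − q_k·t_k, so r_k = a·s_k + b·t_k at every step:
  q = 2: r = 67, s = 1 − 2·0 = 1, t = 0 − 2·1 = -2  (check: 785·1 + 359·(-2) = 67)
  q = 5: r = 24, s = 0 − 5·1 = -5, t = 1 − 5·(-2) = 11  (check: 785·(-5) + 359·11 = 24)
  q = 2: r = 19, s = 1 − 2·(-5) = 11, t = -2 − 2·11 = -24  (check: 785·11 + 359·(-24) = 19)
  q = 1: r = 5, s = -5 − 1·11 = -16, t = 11 − 1·(-24) = 35  (check: 785·(-16) + 359·35 = 5)
  q = 3: r = 4, s = 11 − 3·(-16) = 59, t = -24 − 3·35 = -129  (check: 785·59 + 359·(-129) = 4)
  q = 1: r = 1, s = -16 − 1·59 = -75, t = 35 − 1·(-129) = 164  (check: 785·(-75) + 359·164 = 1)
The row with r = 1 (the gcd) gives the Bezout coefficients s = -75, t = 164.
Result: 785 · (-75) + 359 · (164) = 1.

gcd(785, 359) = 1; s = -75, t = 164 (check: 785·(-75) + 359·164 = 1).


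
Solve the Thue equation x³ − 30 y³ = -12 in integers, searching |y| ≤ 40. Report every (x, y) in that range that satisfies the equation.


The equation is x³ - 30y³ = -12. For fixed y, x³ = 30·y³ − 12, so a solution requires the RHS to be a perfect cube.
Strategy: iterate y from -40 to 40, compute RHS = 30·y³ − 12, and check whether it is a (positive or negative) perfect cube.
Check small values of y:
  y = 0: RHS = -12 is not a perfect cube.
  y = 1: RHS = 18 is not a perfect cube.
  y = -1: RHS = -42 is not a perfect cube.
  y = 2: RHS = 228 is not a perfect cube.
  y = -2: RHS = -252 is not a perfect cube.
  y = 3: RHS = 798 is not a perfect cube.
  y = -3: RHS = -822 is not a perfect cube.
Continuing the search up to |y| = 40 finds no solutions either.
No (x, y) in the scanned range satisfies the equation.

No integer solutions with |y| ≤ 40.


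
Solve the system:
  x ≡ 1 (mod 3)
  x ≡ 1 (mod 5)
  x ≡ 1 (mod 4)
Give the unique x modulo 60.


Moduli 3, 5, 4 are pairwise coprime; by CRT there is a unique solution modulo M = 3 · 5 · 4 = 60.
Solve pairwise, accumulating the modulus:
  Start with x ≡ 1 (mod 3).
  Combine with x ≡ 1 (mod 5): since gcd(3, 5) = 1, we get a unique residue mod 15.
    Write x = 1 + 3·t and substitute into x ≡ 1 (mod 5): 3·t ≡ 1 − 1 = 0 (mod 5).
    The inverse of 3 mod 5 is 2 (since 3·2 = 6 = 1·5 + 1), so t ≡ 2·0 = 0 ≡ 0 (mod 5).
    Then x = 1 + 3·0 = 1, valid modulo lcm(3, 5) = 15: x ≡ 1 (mod 15).
  Combine with x ≡ 1 (mod 4): since gcd(15, 4) = 1, we get a unique residue mod 60.
    Write x = 1 + 15·t and substitute into x ≡ 1 (mod 4): 15·t ≡ 1 − 1 = 0 (mod 4).
    Reduce coefficients mod 4: 3·t ≡ 0 (mod 4).
    The inverse of 3 mod 4 is 3 (since 3·3 = 9 = 2·4 + 1), so t ≡ 3·0 = 0 ≡ 0 (mod 4).
    Then x = 1 + 15·0 = 1, valid modulo lcm(15, 4) = 60: x ≡ 1 (mod 60).
Verify: 1 mod 3 = 1 ✓, 1 mod 5 = 1 ✓, 1 mod 4 = 1 ✓.

x ≡ 1 (mod 60).


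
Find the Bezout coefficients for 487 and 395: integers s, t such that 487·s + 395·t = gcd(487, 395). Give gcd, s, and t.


Euclidean algorithm on (487, 395) — divide until remainder is 0:
  487 = 1 · 395 + 92
  395 = 4 · 92 + 27
  92 = 3 · 27 + 11
  27 = 2 · 11 + 5
  11 = 2 · 5 + 1
  5 = 5 · 1 + 0
gcd(487, 395) = 1.
Track Bezout coefficients alongside the remainders: start with r₀ = 487 = a·1 + b·0 (s = 1, t = 0) and r₁ = 395 = a·0 + b·1 (s = 0, t = 1); each new remainder r_{k+1} = r_{k-1} − q_k·r_k inherits s_{k+1} = s_{k-1} − q_k·s_k, t_{k+1} = t_{k-1} − q_k·t_k, so r_k = a·s_k + b·t_k at every step:
  q = 1: r = 92, s = 1 − 1·0 = 1, t = 0 − 1·1 = -1  (check: 487·1 + 395·(-1) = 92)
  q = 4: r = 27, s = 0 − 4·1 = -4, t = 1 − 4·(-1) = 5  (check: 487·(-4) + 395·5 = 27)
  q = 3: r = 11, s = 1 − 3·(-4) = 13, t = -1 − 3·5 = -16  (check: 487·13 + 395·(-16) = 11)
  q = 2: r = 5, s = -4 − 2·13 = -30, t = 5 − 2·(-16) = 37  (check: 487·(-30) + 395·37 = 5)
  q = 2: r = 1, s = 13 − 2·(-30) = 73, t = -16 − 2·37 = -90  (check: 487·73 + 395·(-90) = 1)
The row with r = 1 (the gcd) gives the Bezout coefficients s = 73, t = -90.
Result: 487 · (73) + 395 · (-90) = 1.

gcd(487, 395) = 1; s = 73, t = -90 (check: 487·73 + 395·(-90) = 1).


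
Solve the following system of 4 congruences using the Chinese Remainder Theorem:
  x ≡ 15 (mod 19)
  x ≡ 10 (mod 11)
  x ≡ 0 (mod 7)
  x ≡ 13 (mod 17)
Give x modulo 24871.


Product of moduli M = 19 · 11 · 7 · 17 = 24871.
Merge one congruence at a time:
  Start: x ≡ 15 (mod 19).
  Combine with x ≡ 10 (mod 11); new modulus lcm = 209.
    Write x = 15 + 19·t and substitute into x ≡ 10 (mod 11): 19·t ≡ 10 − 15 = -5 (mod 11).
    Reduce coefficients mod 11: 8·t ≡ 6 (mod 11).
    The inverse of 8 mod 11 is 7 (since 8·7 = 56 = 5·11 + 1), so t ≡ 7·6 = 42 ≡ 9 (mod 11).
    Then x = 15 + 19·9 = 186, valid modulo lcm(19, 11) = 209: x ≡ 186 (mod 209).
  Combine with x ≡ 0 (mod 7); new modulus lcm = 1463.
    Write x = 186 + 209·t and substitute into x ≡ 0 (mod 7): 209·t ≡ 0 − 186 = -186 (mod 7).
    Reduce coefficients mod 7: 6·t ≡ 3 (mod 7).
    The inverse of 6 mod 7 is 6 (since 6·6 = 36 = 5·7 + 1), so t ≡ 6·3 = 18 ≡ 4 (mod 7).
    Then x = 186 + 209·4 = 1022, valid modulo lcm(209, 7) = 1463: x ≡ 1022 (mod 1463).
  Combine with x ≡ 13 (mod 17); new modulus lcm = 24871.
    Write x = 1022 + 1463·t and substitute into x ≡ 13 (mod 17): 1463·t ≡ 13 − 1022 = -1009 (mod 17).
    Reduce coefficients mod 17: 1·t ≡ 11 (mod 17).
    So t ≡ 11 (mod 17).
    Then x = 1022 + 1463·11 = 17115, valid modulo lcm(1463, 17) = 24871: x ≡ 17115 (mod 24871).
Verify against each original: 17115 mod 19 = 15, 17115 mod 11 = 10, 17115 mod 7 = 0, 17115 mod 17 = 13.

x ≡ 17115 (mod 24871).


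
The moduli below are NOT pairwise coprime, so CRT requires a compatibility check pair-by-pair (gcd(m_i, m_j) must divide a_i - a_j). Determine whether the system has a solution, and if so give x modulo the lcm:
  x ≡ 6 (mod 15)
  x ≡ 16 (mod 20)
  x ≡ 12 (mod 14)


Moduli 15, 20, 14 are not pairwise coprime, so CRT works modulo lcm(m_i) when all pairwise compatibility conditions hold.
Pairwise compatibility: gcd(m_i, m_j) must divide a_i - a_j for every pair.
Merge one congruence at a time:
  Start: x ≡ 6 (mod 15).
  Combine with x ≡ 16 (mod 20): gcd(15, 20) = 5; 16 - 6 = 10, which IS divisible by 5, so compatible.
    Write x = 6 + 15·t and substitute into x ≡ 16 (mod 20): 15·t ≡ 16 − 6 = 10 (mod 20).
    Divide the congruence (and modulus) by g = 5: 3·t ≡ 2 (mod 4).
    The inverse of 3 mod 4 is 3 (since 3·3 = 9 = 2·4 + 1), so t ≡ 3·2 = 6 ≡ 2 (mod 4).
    Then x = 6 + 15·2 = 36, valid modulo lcm(15, 20) = 60: x ≡ 36 (mod 60).
  Combine with x ≡ 12 (mod 14): gcd(60, 14) = 2; 12 - 36 = -24, which IS divisible by 2, so compatible.
    Write x = 36 + 60·t and substitute into x ≡ 12 (mod 14): 60·t ≡ 12 − 36 = -24 (mod 14).
    Divide the congruence (and modulus) by g = 2: 30·t ≡ -12 (mod 7).
    Reduce coefficients mod 7: 2·t ≡ 2 (mod 7).
    The inverse of 2 mod 7 is 4 (since 2·4 = 8 = 1·7 + 1), so t ≡ 4·2 = 8 ≡ 1 (mod 7).
    Then x = 36 + 60·1 = 96, valid modulo lcm(60, 14) = 420: x ≡ 96 (mod 420).
Verify: 96 mod 15 = 6, 96 mod 20 = 16, 96 mod 14 = 12.

x ≡ 96 (mod 420).


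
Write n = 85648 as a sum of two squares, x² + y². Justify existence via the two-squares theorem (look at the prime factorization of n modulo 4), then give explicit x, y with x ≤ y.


Step 1: Factor n = 85648 = 2^4 · 53 · 101.
Step 2: Check the mod-4 condition on each prime factor: 2 = 2 (special); 53 ≡ 1 (mod 4), exponent 1; 101 ≡ 1 (mod 4), exponent 1.
All primes ≡ 3 (mod 4) appear to even exponent (or don't appear), so by the two-squares theorem n IS expressible as a sum of two squares.
Step 3: Build a representation. Group n = k² · m with k = 4 and m = 53 · 101 = 5353 (a product of primes ≡ 1 (mod 4)); a representation of m scales to one of n via (k·x)² + (k·y)² = k²(x² + y²). Each prime p ≡ 1 (mod 4) is itself a sum of two squares; find a² by testing p − a² for a perfect square:
  53: 53 − 1² = 52, 53 − 2² = 49 = 7² ⇒ 53 = 2² + 7².
  101: 101 − 1² = 100 = 10² ⇒ 101 = 1² + 10².
  Combine using the Brahmagupta–Fibonacci identity (a² + b²)(c² + d²) = (ac − bd)² + (ad + bc)² = (ac + bd)² + (ad − bc)²:
  53 · 101 = 5353: from (2² + 7²)(1² + 10²), take (2·1 − 7·10, 2·10 + 7·1) = (2 − 70, 20 + 7) = (-68, 27); dropping signs (only squares matter) gives (68, 27); check 68² + 27² = 4624 + 729 = 5353 ✓.
  Scale by k = 4: (4·68, 4·27) = (272, 108).
Step 4: Order so x ≤ y and verify: 108² + 272² = 11664 + 73984 = 85648 = n. ✓

n = 85648 = 108² + 272² (one valid representation with x ≤ y).


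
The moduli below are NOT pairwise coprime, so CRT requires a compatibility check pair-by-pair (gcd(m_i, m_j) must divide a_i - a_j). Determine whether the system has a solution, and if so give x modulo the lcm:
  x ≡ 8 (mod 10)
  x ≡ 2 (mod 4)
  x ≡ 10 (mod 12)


Moduli 10, 4, 12 are not pairwise coprime, so CRT works modulo lcm(m_i) when all pairwise compatibility conditions hold.
Pairwise compatibility: gcd(m_i, m_j) must divide a_i - a_j for every pair.
Merge one congruence at a time:
  Start: x ≡ 8 (mod 10).
  Combine with x ≡ 2 (mod 4): gcd(10, 4) = 2; 2 - 8 = -6, which IS divisible by 2, so compatible.
    Write x = 8 + 10·t and substitute into x ≡ 2 (mod 4): 10·t ≡ 2 − 8 = -6 (mod 4).
    Divide the congruence (and modulus) by g = 2: 5·t ≡ -3 (mod 2).
    Reduce coefficients mod 2: 1·t ≡ 1 (mod 2).
    So t ≡ 1 (mod 2).
    Then x = 8 + 10·1 = 18, valid modulo lcm(10, 4) = 20: x ≡ 18 (mod 20).
  Combine with x ≡ 10 (mod 12): gcd(20, 12) = 4; 10 - 18 = -8, which IS divisible by 4, so compatible.
    Write x = 18 + 20·t and substitute into x ≡ 10 (mod 12): 20·t ≡ 10 − 18 = -8 (mod 12).
    Divide the congruence (and modulus) by g = 4: 5·t ≡ -2 (mod 3).
    Reduce coefficients mod 3: 2·t ≡ 1 (mod 3).
    The inverse of 2 mod 3 is 2 (since 2·2 = 4 = 1·3 + 1), so t ≡ 2·1 = 2 ≡ 2 (mod 3).
    Then x = 18 + 20·2 = 58, valid modulo lcm(20, 12) = 60: x ≡ 58 (mod 60).
Verify: 58 mod 10 = 8, 58 mod 4 = 2, 58 mod 12 = 10.

x ≡ 58 (mod 60).


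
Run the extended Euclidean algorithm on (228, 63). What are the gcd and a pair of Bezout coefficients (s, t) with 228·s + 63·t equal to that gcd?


Euclidean algorithm on (228, 63) — divide until remainder is 0:
  228 = 3 · 63 + 39
  63 = 1 · 39 + 24
  39 = 1 · 24 + 15
  24 = 1 · 15 + 9
  15 = 1 · 9 + 6
  9 = 1 · 6 + 3
  6 = 2 · 3 + 0
gcd(228, 63) = 3.
Track Bezout coefficients alongside the remainders: start with r₀ = 228 = a·1 + b·0 (s = 1, t = 0) and r₁ = 63 = a·0 + b·1 (s = 0, t = 1); each new remainder r_{k+1} = r_{k-1} − q_k·r_k inherits s_{k+1} = s_{k-1} − q_k·s_k, t_{k+1} = t_{k-1} − q_k·t_k, so r_k = a·s_k + b·t_k at every step:
  q = 3: r = 39, s = 1 − 3·0 = 1, t = 0 − 3·1 = -3  (check: 228·1 + 63·(-3) = 39)
  q = 1: r = 24, s = 0 − 1·1 = -1, t = 1 − 1·(-3) = 4  (check: 228·(-1) + 63·4 = 24)
  q = 1: r = 15, s = 1 − 1·(-1) = 2, t = -3 − 1·4 = -7  (check: 228·2 + 63·(-7) = 15)
  q = 1: r = 9, s = -1 − 1·2 = -3, t = 4 − 1·(-7) = 11  (check: 228·(-3) + 63·11 = 9)
  q = 1: r = 6, s = 2 − 1·(-3) = 5, t = -7 − 1·11 = -18  (check: 228·5 + 63·(-18) = 6)
  q = 1: r = 3, s = -3 − 1·5 = -8, t = 11 − 1·(-18) = 29  (check: 228·(-8) + 63·29 = 3)
The row with r = 3 (the gcd) gives the Bezout coefficients s = -8, t = 29.
Result: 228 · (-8) + 63 · (29) = 3.

gcd(228, 63) = 3; s = -8, t = 29 (check: 228·(-8) + 63·29 = 3).


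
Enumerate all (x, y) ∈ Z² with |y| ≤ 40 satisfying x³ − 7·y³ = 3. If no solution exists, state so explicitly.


The equation is x³ - 7y³ = 3. For fixed y, x³ = 7·y³ + 3, so a solution requires the RHS to be a perfect cube.
Strategy: iterate y from -40 to 40, compute RHS = 7·y³ + 3, and check whether it is a (positive or negative) perfect cube.
Check small values of y:
  y = 0: RHS = 3 is not a perfect cube.
  y = 1: RHS = 10 is not a perfect cube.
  y = -1: RHS = -4 is not a perfect cube.
  y = 2: RHS = 59 is not a perfect cube.
  y = -2: RHS = -53 is not a perfect cube.
  y = 3: RHS = 192 is not a perfect cube.
  y = -3: RHS = -186 is not a perfect cube.
Continuing the search up to |y| = 40 finds no solutions either.
No (x, y) in the scanned range satisfies the equation.

No integer solutions with |y| ≤ 40.


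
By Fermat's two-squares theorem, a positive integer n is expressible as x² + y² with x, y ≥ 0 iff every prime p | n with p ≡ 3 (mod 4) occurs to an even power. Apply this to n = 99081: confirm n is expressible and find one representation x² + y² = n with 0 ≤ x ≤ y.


Step 1: Factor n = 99081 = 3^2 · 101 · 109.
Step 2: Check the mod-4 condition on each prime factor: 3 ≡ 3 (mod 4), exponent 2 (must be even); 101 ≡ 1 (mod 4), exponent 1; 109 ≡ 1 (mod 4), exponent 1.
All primes ≡ 3 (mod 4) appear to even exponent (or don't appear), so by the two-squares theorem n IS expressible as a sum of two squares.
Step 3: Build a representation. Group n = k² · m with k = 3 and m = 101 · 109 = 11009 (a product of primes ≡ 1 (mod 4)); a representation of m scales to one of n via (k·x)² + (k·y)² = k²(x² + y²). Each prime p ≡ 1 (mod 4) is itself a sum of two squares; find a² by testing p − a² for a perfect square:
  101: 101 − 1² = 100 = 10² ⇒ 101 = 1² + 10².
  109: 109 − 1² = 108, 109 − 2² = 105, 109 − 3² = 100 = 10² ⇒ 109 = 3² + 10².
  Combine using the Brahmagupta–Fibonacci identity (a² + b²)(c² + d²) = (ac − bd)² + (ad + bc)² = (ac + bd)² + (ad − bc)²:
  101 · 109 = 11009: from (1² + 10²)(3² + 10²), take (1·3 − 10·10, 1·10 + 10·3) = (3 − 100, 10 + 30) = (-97, 40); dropping signs (only squares matter) gives (97, 40); check 97² + 40² = 9409 + 1600 = 11009 ✓.
  Scale by k = 3: (3·97, 3·40) = (291, 120).
Step 4: Order so x ≤ y and verify: 120² + 291² = 14400 + 84681 = 99081 = n. ✓

n = 99081 = 120² + 291² (one valid representation with x ≤ y).


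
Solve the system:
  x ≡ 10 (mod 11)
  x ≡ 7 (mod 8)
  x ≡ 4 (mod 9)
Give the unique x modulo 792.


Moduli 11, 8, 9 are pairwise coprime; by CRT there is a unique solution modulo M = 11 · 8 · 9 = 792.
Solve pairwise, accumulating the modulus:
  Start with x ≡ 10 (mod 11).
  Combine with x ≡ 7 (mod 8): since gcd(11, 8) = 1, we get a unique residue mod 88.
    Write x = 10 + 11·t and substitute into x ≡ 7 (mod 8): 11·t ≡ 7 − 10 = -3 (mod 8).
    Reduce coefficients mod 8: 3·t ≡ 5 (mod 8).
    The inverse of 3 mod 8 is 3 (since 3·3 = 9 = 1·8 + 1), so t ≡ 3·5 = 15 ≡ 7 (mod 8).
    Then x = 10 + 11·7 = 87, valid modulo lcm(11, 8) = 88: x ≡ 87 (mod 88).
  Combine with x ≡ 4 (mod 9): since gcd(88, 9) = 1, we get a unique residue mod 792.
    Write x = 87 + 88·t and substitute into x ≡ 4 (mod 9): 88·t ≡ 4 − 87 = -83 (mod 9).
    Reduce coefficients mod 9: 7·t ≡ 7 (mod 9).
    The inverse of 7 mod 9 is 4 (since 7·4 = 28 = 3·9 + 1), so t ≡ 4·7 = 28 ≡ 1 (mod 9).
    Then x = 87 + 88·1 = 175, valid modulo lcm(88, 9) = 792: x ≡ 175 (mod 792).
Verify: 175 mod 11 = 10 ✓, 175 mod 8 = 7 ✓, 175 mod 9 = 4 ✓.

x ≡ 175 (mod 792).


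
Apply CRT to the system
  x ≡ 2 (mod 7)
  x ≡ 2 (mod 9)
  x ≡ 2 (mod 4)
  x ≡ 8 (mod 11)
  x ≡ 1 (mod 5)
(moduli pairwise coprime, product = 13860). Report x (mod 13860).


Product of moduli M = 7 · 9 · 4 · 11 · 5 = 13860.
Merge one congruence at a time:
  Start: x ≡ 2 (mod 7).
  Combine with x ≡ 2 (mod 9); new modulus lcm = 63.
    Write x = 2 + 7·t and substitute into x ≡ 2 (mod 9): 7·t ≡ 2 − 2 = 0 (mod 9).
    The inverse of 7 mod 9 is 4 (since 7·4 = 28 = 3·9 + 1), so t ≡ 4·0 = 0 ≡ 0 (mod 9).
    Then x = 2 + 7·0 = 2, valid modulo lcm(7, 9) = 63: x ≡ 2 (mod 63).
  Combine with x ≡ 2 (mod 4); new modulus lcm = 252.
    Write x = 2 + 63·t and substitute into x ≡ 2 (mod 4): 63·t ≡ 2 − 2 = 0 (mod 4).
    Reduce coefficients mod 4: 3·t ≡ 0 (mod 4).
    The inverse of 3 mod 4 is 3 (since 3·3 = 9 = 2·4 + 1), so t ≡ 3·0 = 0 ≡ 0 (mod 4).
    Then x = 2 + 63·0 = 2, valid modulo lcm(63, 4) = 252: x ≡ 2 (mod 252).
  Combine with x ≡ 8 (mod 11); new modulus lcm = 2772.
    Write x = 2 + 252·t and substitute into x ≡ 8 (mod 11): 252·t ≡ 8 − 2 = 6 (mod 11).
    Reduce coefficients mod 11: 10·t ≡ 6 (mod 11).
    The inverse of 10 mod 11 is 10 (since 10·10 = 100 = 9·11 + 1), so t ≡ 10·6 = 60 ≡ 5 (mod 11).
    Then x = 2 + 252·5 = 1262, valid modulo lcm(252, 11) = 2772: x ≡ 1262 (mod 2772).
  Combine with x ≡ 1 (mod 5); new modulus lcm = 13860.
    Write x = 1262 + 2772·t and substitute into x ≡ 1 (mod 5): 2772·t ≡ 1 − 1262 = -1261 (mod 5).
    Reduce coefficients mod 5: 2·t ≡ 4 (mod 5).
    The inverse of 2 mod 5 is 3 (since 2·3 = 6 = 1·5 + 1), so t ≡ 3·4 = 12 ≡ 2 (mod 5).
    Then x = 1262 + 2772·2 = 6806, valid modulo lcm(2772, 5) = 13860: x ≡ 6806 (mod 13860).
Verify against each original: 6806 mod 7 = 2, 6806 mod 9 = 2, 6806 mod 4 = 2, 6806 mod 11 = 8, 6806 mod 5 = 1.

x ≡ 6806 (mod 13860).


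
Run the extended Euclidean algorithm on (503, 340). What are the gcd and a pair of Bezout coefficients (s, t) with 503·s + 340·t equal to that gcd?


Euclidean algorithm on (503, 340) — divide until remainder is 0:
  503 = 1 · 340 + 163
  340 = 2 · 163 + 14
  163 = 11 · 14 + 9
  14 = 1 · 9 + 5
  9 = 1 · 5 + 4
  5 = 1 · 4 + 1
  4 = 4 · 1 + 0
gcd(503, 340) = 1.
Track Bezout coefficients alongside the remainders: start with r₀ = 503 = a·1 + b·0 (s = 1, t = 0) and r₁ = 340 = a·0 + b·1 (s = 0, t = 1); each new remainder r_{k+1} = r_{k-1} − q_k·r_k inherits s_{k+1} = s_{k-1} − q_k·s_k, t_{k+1} = t_{k-1} − q_k·t_k, so r_k = a·s_k + b·t_k at every step:
  q = 1: r = 163, s = 1 − 1·0 = 1, t = 0 − 1·1 = -1  (check: 503·1 + 340·(-1) = 163)
  q = 2: r = 14, s = 0 − 2·1 = -2, t = 1 − 2·(-1) = 3  (check: 503·(-2) + 340·3 = 14)
  q = 11: r = 9, s = 1 − 11·(-2) = 23, t = -1 − 11·3 = -34  (check: 503·23 + 340·(-34) = 9)
  q = 1: r = 5, s = -2 − 1·23 = -25, t = 3 − 1·(-34) = 37  (check: 503·(-25) + 340·37 = 5)
  q = 1: r = 4, s = 23 − 1·(-25) = 48, t = -34 − 1·37 = -71  (check: 503·48 + 340·(-71) = 4)
  q = 1: r = 1, s = -25 − 1·48 = -73, t = 37 − 1·(-71) = 108  (check: 503·(-73) + 340·108 = 1)
The row with r = 1 (the gcd) gives the Bezout coefficients s = -73, t = 108.
Result: 503 · (-73) + 340 · (108) = 1.

gcd(503, 340) = 1; s = -73, t = 108 (check: 503·(-73) + 340·108 = 1).


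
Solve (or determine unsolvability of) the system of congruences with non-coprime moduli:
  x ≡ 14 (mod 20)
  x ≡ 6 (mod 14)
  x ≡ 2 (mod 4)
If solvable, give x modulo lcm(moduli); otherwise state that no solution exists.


Moduli 20, 14, 4 are not pairwise coprime, so CRT works modulo lcm(m_i) when all pairwise compatibility conditions hold.
Pairwise compatibility: gcd(m_i, m_j) must divide a_i - a_j for every pair.
Merge one congruence at a time:
  Start: x ≡ 14 (mod 20).
  Combine with x ≡ 6 (mod 14): gcd(20, 14) = 2; 6 - 14 = -8, which IS divisible by 2, so compatible.
    Write x = 14 + 20·t and substitute into x ≡ 6 (mod 14): 20·t ≡ 6 − 14 = -8 (mod 14).
    Divide the congruence (and modulus) by g = 2: 10·t ≡ -4 (mod 7).
    Reduce coefficients mod 7: 3·t ≡ 3 (mod 7).
    The inverse of 3 mod 7 is 5 (since 3·5 = 15 = 2·7 + 1), so t ≡ 5·3 = 15 ≡ 1 (mod 7).
    Then x = 14 + 20·1 = 34, valid modulo lcm(20, 14) = 140: x ≡ 34 (mod 140).
  Combine with x ≡ 2 (mod 4): gcd(140, 4) = 4; 2 - 34 = -32, which IS divisible by 4, so compatible.
    Write x = 34 + 140·t and substitute into x ≡ 2 (mod 4): 140·t ≡ 2 − 34 = -32 (mod 4).
    Divide the congruence (and modulus) by g = 4: 35·t ≡ -8 (mod 1).
    Modulo 1 every t works; take t = 0.
    Then x = 34 + 140·0 = 34, valid modulo lcm(140, 4) = 140: x ≡ 34 (mod 140).
Verify: 34 mod 20 = 14, 34 mod 14 = 6, 34 mod 4 = 2.

x ≡ 34 (mod 140).


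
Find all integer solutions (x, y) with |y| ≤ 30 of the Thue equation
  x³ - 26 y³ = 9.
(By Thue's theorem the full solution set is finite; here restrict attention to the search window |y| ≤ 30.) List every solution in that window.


The equation is x³ - 26y³ = 9. For fixed y, x³ = 26·y³ + 9, so a solution requires the RHS to be a perfect cube.
Strategy: iterate y from -30 to 30, compute RHS = 26·y³ + 9, and check whether it is a (positive or negative) perfect cube.
Check small values of y:
  y = 0: RHS = 9 is not a perfect cube.
  y = 1: RHS = 35 is not a perfect cube.
  y = -1: RHS = -17 is not a perfect cube.
  y = 2: RHS = 217 is not a perfect cube.
  y = -2: RHS = -199 is not a perfect cube.
  y = 3: RHS = 711 is not a perfect cube.
  y = -3: RHS = -693 is not a perfect cube.
Continuing the search up to |y| = 30 finds no solutions either.
No (x, y) in the scanned range satisfies the equation.

No integer solutions with |y| ≤ 30.


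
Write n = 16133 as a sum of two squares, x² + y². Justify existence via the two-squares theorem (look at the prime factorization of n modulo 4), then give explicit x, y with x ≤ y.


Step 1: Factor n = 16133 = 13 · 17 · 73.
Step 2: Check the mod-4 condition on each prime factor: 13 ≡ 1 (mod 4), exponent 1; 17 ≡ 1 (mod 4), exponent 1; 73 ≡ 1 (mod 4), exponent 1.
All primes ≡ 3 (mod 4) appear to even exponent (or don't appear), so by the two-squares theorem n IS expressible as a sum of two squares.
Step 3: Build a representation. Here n = 13 · 17 · 73 is a product of primes ≡ 1 (mod 4). Each prime p ≡ 1 (mod 4) is itself a sum of two squares; find a² by testing p − a² for a perfect square:
  13: 13 − 1² = 12, 13 − 2² = 9 = 3² ⇒ 13 = 2² + 3².
  17: 17 − 1² = 16 = 4² ⇒ 17 = 1² + 4².
  73: 73 − 1² = 72, 73 − 2² = 69, 73 − 3² = 64 = 8² ⇒ 73 = 3² + 8².
  Combine using the Brahmagupta–Fibonacci identity (a² + b²)(c² + d²) = (ac − bd)² + (ad + bc)² = (ac + bd)² + (ad − bc)²:
  13 · 17 = 221: from (2² + 3²)(1² + 4²), take (2·1 − 3·4, 2·4 + 3·1) = (2 − 12, 8 + 3) = (-10, 11); dropping signs (only squares matter) gives (10, 11); check 10² + 11² = 100 + 121 = 221 ✓.
  221 · 73 = 16133: from (10² + 11²)(3² + 8²), take (10·3 − 11·8, 10·8 + 11·3) = (30 − 88, 80 + 33) = (-58, 113); dropping signs (only squares matter) gives (58, 113); check 58² + 113² = 3364 + 12769 = 16133 ✓.
Step 4: Order so x ≤ y and verify: 58² + 113² = 3364 + 12769 = 16133 = n. ✓

n = 16133 = 58² + 113² (one valid representation with x ≤ y).


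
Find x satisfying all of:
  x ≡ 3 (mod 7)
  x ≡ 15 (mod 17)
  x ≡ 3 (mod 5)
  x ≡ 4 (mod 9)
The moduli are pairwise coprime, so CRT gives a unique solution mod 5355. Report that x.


Product of moduli M = 7 · 17 · 5 · 9 = 5355.
Merge one congruence at a time:
  Start: x ≡ 3 (mod 7).
  Combine with x ≡ 15 (mod 17); new modulus lcm = 119.
    Write x = 3 + 7·t and substitute into x ≡ 15 (mod 17): 7·t ≡ 15 − 3 = 12 (mod 17).
    The inverse of 7 mod 17 is 5 (since 7·5 = 35 = 2·17 + 1), so t ≡ 5·12 = 60 ≡ 9 (mod 17).
    Then x = 3 + 7·9 = 66, valid modulo lcm(7, 17) = 119: x ≡ 66 (mod 119).
  Combine with x ≡ 3 (mod 5); new modulus lcm = 595.
    Write x = 66 + 119·t and substitute into x ≡ 3 (mod 5): 119·t ≡ 3 − 66 = -63 (mod 5).
    Reduce coefficients mod 5: 4·t ≡ 2 (mod 5).
    The inverse of 4 mod 5 is 4 (since 4·4 = 16 = 3·5 + 1), so t ≡ 4·2 = 8 ≡ 3 (mod 5).
    Then x = 66 + 119·3 = 423, valid modulo lcm(119, 5) = 595: x ≡ 423 (mod 595).
  Combine with x ≡ 4 (mod 9); new modulus lcm = 5355.
    Write x = 423 + 595·t and substitute into x ≡ 4 (mod 9): 595·t ≡ 4 − 423 = -419 (mod 9).
    Reduce coefficients mod 9: 1·t ≡ 4 (mod 9).
    So t ≡ 4 (mod 9).
    Then x = 423 + 595·4 = 2803, valid modulo lcm(595, 9) = 5355: x ≡ 2803 (mod 5355).
Verify against each original: 2803 mod 7 = 3, 2803 mod 17 = 15, 2803 mod 5 = 3, 2803 mod 9 = 4.

x ≡ 2803 (mod 5355).


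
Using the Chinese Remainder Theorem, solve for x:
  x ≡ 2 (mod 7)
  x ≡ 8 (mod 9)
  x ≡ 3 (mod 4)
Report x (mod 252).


Moduli 7, 9, 4 are pairwise coprime; by CRT there is a unique solution modulo M = 7 · 9 · 4 = 252.
Solve pairwise, accumulating the modulus:
  Start with x ≡ 2 (mod 7).
  Combine with x ≡ 8 (mod 9): since gcd(7, 9) = 1, we get a unique residue mod 63.
    Write x = 2 + 7·t and substitute into x ≡ 8 (mod 9): 7·t ≡ 8 − 2 = 6 (mod 9).
    The inverse of 7 mod 9 is 4 (since 7·4 = 28 = 3·9 + 1), so t ≡ 4·6 = 24 ≡ 6 (mod 9).
    Then x = 2 + 7·6 = 44, valid modulo lcm(7, 9) = 63: x ≡ 44 (mod 63).
  Combine with x ≡ 3 (mod 4): since gcd(63, 4) = 1, we get a unique residue mod 252.
    Write x = 44 + 63·t and substitute into x ≡ 3 (mod 4): 63·t ≡ 3 − 44 = -41 (mod 4).
    Reduce coefficients mod 4: 3·t ≡ 3 (mod 4).
    The inverse of 3 mod 4 is 3 (since 3·3 = 9 = 2·4 + 1), so t ≡ 3·3 = 9 ≡ 1 (mod 4).
    Then x = 44 + 63·1 = 107, valid modulo lcm(63, 4) = 252: x ≡ 107 (mod 252).
Verify: 107 mod 7 = 2 ✓, 107 mod 9 = 8 ✓, 107 mod 4 = 3 ✓.

x ≡ 107 (mod 252).


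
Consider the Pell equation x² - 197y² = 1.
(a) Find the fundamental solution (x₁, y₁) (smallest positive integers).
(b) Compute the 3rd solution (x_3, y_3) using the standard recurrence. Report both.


Step 1: Find the fundamental solution (x₁, y₁) of x² - 197y² = 1.
  Expand √197 as a continued fraction. a₀ = ⌊√197⌋ = 14; iterate m_{k+1} = d_k·a_k − m_k, d_{k+1} = (197 − m_{k+1}²)/d_k, a_{k+1} = ⌊(a₀ + m_{k+1})/d_{k+1}⌋ (starting m₀ = 0, d₀ = 1), with convergents p_k = a_k·p_{k-1} + p_{k-2}, q_k = a_k·q_{k-1} + q_{k-2} (p₋₁ = 1, q₋₁ = 0):
  k = 0: a₀ = 14; p₀/q₀ = 14/1; p₀² − 197·q₀² = 196 − 197 = -1.
  k = 1: m = 14, d = 1, a = ⌊(14 + 14)/1⌋ = 28; p/q = (28·14 + 1)/(28·1 + 0) = 393/28; p² − 197·q² = 154449 − 154448 = 1.
  The first convergent with p² − 197·q² = 1 gives the fundamental solution (x₁, y₁) = (393, 28).
Step 2: Apply the recurrence (x_{n+1}, y_{n+1}) = (x₁x_n + 197y₁y_n, x₁y_n + y₁x_n) repeatedly.
  From (x_1, y_1) = (393, 28): x_2 = 393·393 + 197·28·28 = 308897; y_2 = 393·28 + 28·393 = 22008.
  From (x_2, y_2) = (308897, 22008): x_3 = 393·308897 + 197·28·22008 = 242792649; y_3 = 393·22008 + 28·308897 = 17298260.
Step 3: Verify x_3² - 197·y_3² = 58948270408437201 - 58948270408437200 = 1 (should be 1). ✓

(x_1, y_1) = (393, 28); (x_3, y_3) = (242792649, 17298260).


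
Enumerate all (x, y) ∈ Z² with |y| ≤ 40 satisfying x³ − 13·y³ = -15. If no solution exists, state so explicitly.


The equation is x³ - 13y³ = -15. For fixed y, x³ = 13·y³ − 15, so a solution requires the RHS to be a perfect cube.
Strategy: iterate y from -40 to 40, compute RHS = 13·y³ − 15, and check whether it is a (positive or negative) perfect cube.
Check small values of y:
  y = 0: RHS = -15 is not a perfect cube.
  y = 1: RHS = -2 is not a perfect cube.
  y = -1: RHS = -28 is not a perfect cube.
  y = 2: RHS = 89 is not a perfect cube.
  y = -2: RHS = -119 is not a perfect cube.
  y = 3: RHS = 336 is not a perfect cube.
  y = -3: RHS = -366 is not a perfect cube.
Continuing the search up to |y| = 40 finds no solutions either.
No (x, y) in the scanned range satisfies the equation.

No integer solutions with |y| ≤ 40.


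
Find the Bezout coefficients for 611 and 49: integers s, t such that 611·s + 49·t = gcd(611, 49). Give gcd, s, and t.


Euclidean algorithm on (611, 49) — divide until remainder is 0:
  611 = 12 · 49 + 23
  49 = 2 · 23 + 3
  23 = 7 · 3 + 2
  3 = 1 · 2 + 1
  2 = 2 · 1 + 0
gcd(611, 49) = 1.
Track Bezout coefficients alongside the remainders: start with r₀ = 611 = a·1 + b·0 (s = 1, t = 0) and r₁ = 49 = a·0 + b·1 (s = 0, t = 1); each new remainder r_{k+1} = r_{k-1} − q_k·r_k inherits s_{k+1} = s_{k-1} − q_k·s_k, t_{k+1} = t_{k-1} − q_k·t_k, so r_k = a·s_k + b·t_k at every step:
  q = 12: r = 23, s = 1 − 12·0 = 1, t = 0 − 12·1 = -12  (check: 611·1 + 49·(-12) = 23)
  q = 2: r = 3, s = 0 − 2·1 = -2, t = 1 − 2·(-12) = 25  (check: 611·(-2) + 49·25 = 3)
  q = 7: r = 2, s = 1 − 7·(-2) = 15, t = -12 − 7·25 = -187  (check: 611·15 + 49·(-187) = 2)
  q = 1: r = 1, s = -2 − 1·15 = -17, t = 25 − 1·(-187) = 212  (check: 611·(-17) + 49·212 = 1)
The row with r = 1 (the gcd) gives the Bezout coefficients s = -17, t = 212.
Result: 611 · (-17) + 49 · (212) = 1.

gcd(611, 49) = 1; s = -17, t = 212 (check: 611·(-17) + 49·212 = 1).


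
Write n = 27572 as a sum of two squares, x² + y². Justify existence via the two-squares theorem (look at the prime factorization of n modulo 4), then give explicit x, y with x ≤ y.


Step 1: Factor n = 27572 = 2^2 · 61 · 113.
Step 2: Check the mod-4 condition on each prime factor: 2 = 2 (special); 61 ≡ 1 (mod 4), exponent 1; 113 ≡ 1 (mod 4), exponent 1.
All primes ≡ 3 (mod 4) appear to even exponent (or don't appear), so by the two-squares theorem n IS expressible as a sum of two squares.
Step 3: Build a representation. Group n = k² · m with k = 2 and m = 61 · 113 = 6893 (a product of primes ≡ 1 (mod 4)); a representation of m scales to one of n via (k·x)² + (k·y)² = k²(x² + y²). Each prime p ≡ 1 (mod 4) is itself a sum of two squares; find a² by testing p − a² for a perfect square:
  61: 61 − 1² = 60, 61 − 2² = 57, 61 − 3² = 52, 61 − 4² = 45, 61 − 5² = 36 = 6² ⇒ 61 = 5² + 6².
  113: 113 − 1² = 112, 113 − 2² = 109, 113 − 3² = 104, 113 − 4² = 97, 113 − 5² = 88, 113 − 6² = 77, 113 − 7² = 64 = 8² ⇒ 113 = 7² + 8².
  Combine using the Brahmagupta–Fibonacci identity (a² + b²)(c² + d²) = (ac − bd)² + (ad + bc)² = (ac + bd)² + (ad − bc)²:
  61 · 113 = 6893: from (5² + 6²)(7² + 8²), take (5·7 − 6·8, 5·8 + 6·7) = (35 − 48, 40 + 42) = (-13, 82); dropping signs (only squares matter) gives (13, 82); check 13² + 82² = 169 + 6724 = 6893 ✓.
  Scale by k = 2: (2·13, 2·82) = (26, 164).
Step 4: Order so x ≤ y and verify: 26² + 164² = 676 + 26896 = 27572 = n. ✓

n = 27572 = 26² + 164² (one valid representation with x ≤ y).


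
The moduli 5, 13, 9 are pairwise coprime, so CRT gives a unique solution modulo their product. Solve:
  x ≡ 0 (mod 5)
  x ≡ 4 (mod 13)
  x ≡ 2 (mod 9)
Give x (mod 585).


Moduli 5, 13, 9 are pairwise coprime; by CRT there is a unique solution modulo M = 5 · 13 · 9 = 585.
Solve pairwise, accumulating the modulus:
  Start with x ≡ 0 (mod 5).
  Combine with x ≡ 4 (mod 13): since gcd(5, 13) = 1, we get a unique residue mod 65.
    Write x = 0 + 5·t and substitute into x ≡ 4 (mod 13): 5·t ≡ 4 − 0 = 4 (mod 13).
    The inverse of 5 mod 13 is 8 (since 5·8 = 40 = 3·13 + 1), so t ≡ 8·4 = 32 ≡ 6 (mod 13).
    Then x = 0 + 5·6 = 30, valid modulo lcm(5, 13) = 65: x ≡ 30 (mod 65).
  Combine with x ≡ 2 (mod 9): since gcd(65, 9) = 1, we get a unique residue mod 585.
    Write x = 30 + 65·t and substitute into x ≡ 2 (mod 9): 65·t ≡ 2 − 30 = -28 (mod 9).
    Reduce coefficients mod 9: 2·t ≡ 8 (mod 9).
    The inverse of 2 mod 9 is 5 (since 2·5 = 10 = 1·9 + 1), so t ≡ 5·8 = 40 ≡ 4 (mod 9).
    Then x = 30 + 65·4 = 290, valid modulo lcm(65, 9) = 585: x ≡ 290 (mod 585).
Verify: 290 mod 5 = 0 ✓, 290 mod 13 = 4 ✓, 290 mod 9 = 2 ✓.

x ≡ 290 (mod 585).


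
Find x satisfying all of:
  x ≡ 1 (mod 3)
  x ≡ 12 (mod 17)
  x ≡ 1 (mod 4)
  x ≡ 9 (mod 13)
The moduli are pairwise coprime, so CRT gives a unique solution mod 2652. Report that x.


Product of moduli M = 3 · 17 · 4 · 13 = 2652.
Merge one congruence at a time:
  Start: x ≡ 1 (mod 3).
  Combine with x ≡ 12 (mod 17); new modulus lcm = 51.
    Write x = 1 + 3·t and substitute into x ≡ 12 (mod 17): 3·t ≡ 12 − 1 = 11 (mod 17).
    The inverse of 3 mod 17 is 6 (since 3·6 = 18 = 1·17 + 1), so t ≡ 6·11 = 66 ≡ 15 (mod 17).
    Then x = 1 + 3·15 = 46, valid modulo lcm(3, 17) = 51: x ≡ 46 (mod 51).
  Combine with x ≡ 1 (mod 4); new modulus lcm = 204.
    Write x = 46 + 51·t and substitute into x ≡ 1 (mod 4): 51·t ≡ 1 − 46 = -45 (mod 4).
    Reduce coefficients mod 4: 3·t ≡ 3 (mod 4).
    The inverse of 3 mod 4 is 3 (since 3·3 = 9 = 2·4 + 1), so t ≡ 3·3 = 9 ≡ 1 (mod 4).
    Then x = 46 + 51·1 = 97, valid modulo lcm(51, 4) = 204: x ≡ 97 (mod 204).
  Combine with x ≡ 9 (mod 13); new modulus lcm = 2652.
    Write x = 97 + 204·t and substitute into x ≡ 9 (mod 13): 204·t ≡ 9 − 97 = -88 (mod 13).
    Reduce coefficients mod 13: 9·t ≡ 3 (mod 13).
    The inverse of 9 mod 13 is 3 (since 9·3 = 27 = 2·13 + 1), so t ≡ 3·3 = 9 ≡ 9 (mod 13).
    Then x = 97 + 204·9 = 1933, valid modulo lcm(204, 13) = 2652: x ≡ 1933 (mod 2652).
Verify against each original: 1933 mod 3 = 1, 1933 mod 17 = 12, 1933 mod 4 = 1, 1933 mod 13 = 9.

x ≡ 1933 (mod 2652).


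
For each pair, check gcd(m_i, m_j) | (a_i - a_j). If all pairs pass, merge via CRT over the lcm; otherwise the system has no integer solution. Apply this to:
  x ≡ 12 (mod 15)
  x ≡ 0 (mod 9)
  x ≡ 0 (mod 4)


Moduli 15, 9, 4 are not pairwise coprime, so CRT works modulo lcm(m_i) when all pairwise compatibility conditions hold.
Pairwise compatibility: gcd(m_i, m_j) must divide a_i - a_j for every pair.
Merge one congruence at a time:
  Start: x ≡ 12 (mod 15).
  Combine with x ≡ 0 (mod 9): gcd(15, 9) = 3; 0 - 12 = -12, which IS divisible by 3, so compatible.
    Write x = 12 + 15·t and substitute into x ≡ 0 (mod 9): 15·t ≡ 0 − 12 = -12 (mod 9).
    Divide the congruence (and modulus) by g = 3: 5·t ≡ -4 (mod 3).
    Reduce coefficients mod 3: 2·t ≡ 2 (mod 3).
    The inverse of 2 mod 3 is 2 (since 2·2 = 4 = 1·3 + 1), so t ≡ 2·2 = 4 ≡ 1 (mod 3).
    Then x = 12 + 15·1 = 27, valid modulo lcm(15, 9) = 45: x ≡ 27 (mod 45).
  Combine with x ≡ 0 (mod 4): gcd(45, 4) = 1; 0 - 27 = -27, which IS divisible by 1, so compatible.
    Write x = 27 + 45·t and substitute into x ≡ 0 (mod 4): 45·t ≡ 0 − 27 = -27 (mod 4).
    Reduce coefficients mod 4: 1·t ≡ 1 (mod 4).
    So t ≡ 1 (mod 4).
    Then x = 27 + 45·1 = 72, valid modulo lcm(45, 4) = 180: x ≡ 72 (mod 180).
Verify: 72 mod 15 = 12, 72 mod 9 = 0, 72 mod 4 = 0.

x ≡ 72 (mod 180).
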